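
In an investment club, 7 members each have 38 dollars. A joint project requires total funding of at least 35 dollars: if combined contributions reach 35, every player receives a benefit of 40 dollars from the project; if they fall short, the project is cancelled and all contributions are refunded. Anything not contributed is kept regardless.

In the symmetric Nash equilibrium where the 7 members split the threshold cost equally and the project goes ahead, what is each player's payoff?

Equal share of the threshold: 35/7 = 5.
At this profile no one gains by cutting their contribution: any cut drops the total below 35, the project is cancelled, contributions are refunded, and the deviator ends with 38, which is less than 38 − 5 + 40 = 73. Contributing more than 5 just wastes the excess. So contributing exactly 5 is a best response.
Each player's payoff: 38 − 5 + 40 = 73.

73 dollars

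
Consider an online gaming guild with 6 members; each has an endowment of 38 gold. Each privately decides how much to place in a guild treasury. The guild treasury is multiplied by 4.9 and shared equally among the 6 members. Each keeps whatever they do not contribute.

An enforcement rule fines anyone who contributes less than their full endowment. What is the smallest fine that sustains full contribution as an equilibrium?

Given the others contribute fully, the best deviation is to contribute 0 (any partial contribution still incurs the fine and gives up units whose private return 0.8167 is below 1).
Deviating from 38 to 0 saves 38 gold but forfeits the deviator's share of the drop in the guild treasury: 4.9/6 × 38 = 31.03.
So the deviation gain is 38 − 31.03 = 6.97, and the fine must be at least 6.97 gold to wipe it out.

6.97 gold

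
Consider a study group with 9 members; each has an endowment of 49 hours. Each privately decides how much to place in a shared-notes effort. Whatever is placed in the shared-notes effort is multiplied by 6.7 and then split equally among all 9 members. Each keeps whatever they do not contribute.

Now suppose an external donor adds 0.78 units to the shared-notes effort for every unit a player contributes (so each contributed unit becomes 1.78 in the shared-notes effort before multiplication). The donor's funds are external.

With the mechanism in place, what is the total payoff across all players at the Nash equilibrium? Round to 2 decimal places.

Under the mechanism each unit contributed yields 6.7 × 1.78 / 9 = 1.3251 back to its contributor per unit of net cost, which exceeds 1, making full contribution the dominant choice for everyone.
At the Nash equilibrium everyone contributes 49. Group total payoff = 6.7 × 1.78 × 441 = 5259.37.

5259.37 hours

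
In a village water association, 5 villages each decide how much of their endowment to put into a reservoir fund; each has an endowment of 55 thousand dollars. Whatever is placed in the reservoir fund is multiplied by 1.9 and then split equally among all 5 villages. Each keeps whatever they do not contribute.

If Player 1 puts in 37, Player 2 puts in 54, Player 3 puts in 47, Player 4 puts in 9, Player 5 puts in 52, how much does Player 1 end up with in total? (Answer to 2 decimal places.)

93.62 thousand dollars

Total contributed: 37 + 54 + 47 + 9 + 52 = 199.
Each receives 1.9 × 199 / 5 = 75.62 from the reservoir fund.
Player 1 keeps 55 − 37 = 18, so Player 1's payoff is 18 + 75.62 = 93.62.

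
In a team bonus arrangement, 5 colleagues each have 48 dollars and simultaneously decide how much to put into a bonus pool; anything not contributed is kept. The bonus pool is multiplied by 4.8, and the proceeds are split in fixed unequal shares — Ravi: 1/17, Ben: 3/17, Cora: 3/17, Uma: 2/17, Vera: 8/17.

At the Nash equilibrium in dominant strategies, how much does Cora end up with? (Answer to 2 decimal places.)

88.66 dollars

A player with share s gets back 4.8·s per unit contributed, so full contribution is dominant for anyone with s > 1/4.8 = 0.2083 and zero contribution is dominant for anyone below.
The only share above 0.2083 is Vera's 8/17, contributing 48; the remaining 4 contribute 0. Total contributed: 48.
Cora keeps 48 and receives 4.8 × 48 × 3/17 = 40.66 from the bonus pool, for a payoff of 88.66.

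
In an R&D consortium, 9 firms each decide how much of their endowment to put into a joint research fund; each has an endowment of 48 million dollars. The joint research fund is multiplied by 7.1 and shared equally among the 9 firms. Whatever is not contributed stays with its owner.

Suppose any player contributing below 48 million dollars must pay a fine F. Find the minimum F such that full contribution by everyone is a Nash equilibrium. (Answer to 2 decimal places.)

Given the others contribute fully, the best deviation is to contribute 0 (any partial contribution still incurs the fine and gives up units whose private return 0.7889 is below 1).
Deviating from 48 to 0 saves 48 million dollars but forfeits the deviator's share of the drop in the joint research fund: 7.1/9 × 48 = 37.87.
So the deviation gain is 48 − 37.87 = 10.13, and the fine must be at least 10.13 million dollars to wipe it out.

10.13 million dollars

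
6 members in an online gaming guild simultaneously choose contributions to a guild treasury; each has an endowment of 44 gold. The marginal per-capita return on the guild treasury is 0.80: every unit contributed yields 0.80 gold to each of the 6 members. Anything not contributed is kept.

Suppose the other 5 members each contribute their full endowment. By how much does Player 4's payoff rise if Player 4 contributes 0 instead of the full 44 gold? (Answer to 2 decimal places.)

Switching from a contribution of 44 to 0 lets Player 4 keep an extra 44 gold, but lowers the guild treasury by 44, which costs Player 4 their own share of that drop: 0.80 × 44 = 35.20.
Net gain = 44 − 35.20 = 8.80. The private return per contributed unit (0.80) is below 1, so free-riding is indeed the best response regardless of what the others do.

8.80 gold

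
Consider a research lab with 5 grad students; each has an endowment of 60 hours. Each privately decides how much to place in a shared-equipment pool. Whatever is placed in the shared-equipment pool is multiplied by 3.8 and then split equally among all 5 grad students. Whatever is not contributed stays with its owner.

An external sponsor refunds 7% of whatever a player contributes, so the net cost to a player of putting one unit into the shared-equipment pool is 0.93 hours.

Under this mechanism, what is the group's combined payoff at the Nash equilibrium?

Even with the mechanism, each unit contributed returns only (3.8/5) / 0.93 = 0.8172 per unit of net cost, so contributing nothing is still dominant.
At the Nash equilibrium no one contributes; group total payoff = 5 × 60 = 300.

300.00 hours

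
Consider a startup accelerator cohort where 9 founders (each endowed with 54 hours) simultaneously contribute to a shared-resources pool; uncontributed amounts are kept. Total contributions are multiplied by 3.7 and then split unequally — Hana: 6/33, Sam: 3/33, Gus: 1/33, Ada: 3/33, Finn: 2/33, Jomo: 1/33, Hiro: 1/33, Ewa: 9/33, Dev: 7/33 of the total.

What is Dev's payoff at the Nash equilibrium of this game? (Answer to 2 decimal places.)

96.38 hours

For player j, contributing a unit is worthwhile iff 3.7 × (j's share) ≥ 1, i.e. iff j's share is at least 0.2703.
The only share above 0.2703 is Ewa's 9/33, contributing 54; the remaining 8 contribute 0. Total contributed: 54.
Dev keeps 54 and receives 3.7 × 54 × 7/33 = 42.38 from the shared-resources pool, for a payoff of 96.38.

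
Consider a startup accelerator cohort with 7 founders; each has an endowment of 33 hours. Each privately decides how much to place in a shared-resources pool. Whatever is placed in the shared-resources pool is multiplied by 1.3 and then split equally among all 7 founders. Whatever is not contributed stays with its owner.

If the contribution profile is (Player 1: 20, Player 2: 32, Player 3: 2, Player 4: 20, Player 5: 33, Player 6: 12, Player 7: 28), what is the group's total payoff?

Total contributed: 20 + 32 + 2 + 20 + 33 + 12 + 28 = 147; total kept: 7 × 33 − 147 = 84.
The shared-resources pool pays out 1.3 × 147 = 191.10 in aggregate.
Group total = 84 + 191.10 = 275.10.

275.10 hours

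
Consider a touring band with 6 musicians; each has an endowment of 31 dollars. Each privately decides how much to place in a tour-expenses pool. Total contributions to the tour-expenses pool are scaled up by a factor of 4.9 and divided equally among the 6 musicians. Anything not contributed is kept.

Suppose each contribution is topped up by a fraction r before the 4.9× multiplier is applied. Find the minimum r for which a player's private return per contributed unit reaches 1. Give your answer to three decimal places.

0.224

With matching at rate r, one contributed unit becomes (1 + r) in the tour-expenses pool and returns 4.9 × (1 + r) / 6 to the contributor.
Setting this equal to 1: 1 + r = 6/4.9 = 1.2245.
So the minimum matching rate is r = 1.2245 − 1 = 0.224.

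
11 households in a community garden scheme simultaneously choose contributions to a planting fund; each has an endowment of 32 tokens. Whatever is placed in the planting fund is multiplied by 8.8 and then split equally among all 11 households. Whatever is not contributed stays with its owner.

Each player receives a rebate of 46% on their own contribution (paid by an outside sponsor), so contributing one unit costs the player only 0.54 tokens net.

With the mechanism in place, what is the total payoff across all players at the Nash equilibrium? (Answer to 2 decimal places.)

Under the mechanism each unit contributed yields (8.8/11) / 0.54 = 1.4815 back to its contributor per unit of net cost, which exceeds 1, making full contribution the dominant choice for everyone.
At the Nash equilibrium everyone contributes 32. Group total payoff = 11 × (32 × 0.46 + 8.8 × 32) = 3259.52.

3259.52 tokens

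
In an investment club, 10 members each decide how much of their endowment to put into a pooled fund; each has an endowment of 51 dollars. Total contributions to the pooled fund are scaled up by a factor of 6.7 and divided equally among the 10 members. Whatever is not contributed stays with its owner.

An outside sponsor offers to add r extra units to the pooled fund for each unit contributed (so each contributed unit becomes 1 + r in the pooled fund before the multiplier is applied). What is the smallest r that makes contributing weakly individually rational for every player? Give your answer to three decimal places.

With matching at rate r, one contributed unit becomes (1 + r) in the pooled fund and returns 6.7 × (1 + r) / 10 to the contributor.
Setting this equal to 1: 1 + r = 10/6.7 = 1.4925.
So the minimum matching rate is r = 1.4925 − 1 = 0.493.

0.493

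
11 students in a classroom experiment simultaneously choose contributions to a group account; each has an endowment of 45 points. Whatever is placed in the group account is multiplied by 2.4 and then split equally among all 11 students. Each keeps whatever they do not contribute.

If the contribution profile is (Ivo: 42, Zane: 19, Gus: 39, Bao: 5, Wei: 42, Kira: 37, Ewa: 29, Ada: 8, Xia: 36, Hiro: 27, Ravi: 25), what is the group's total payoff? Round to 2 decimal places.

927.60 points

Total contributed: 42 + 19 + 39 + 5 + 42 + 37 + 29 + 8 + 36 + 27 + 25 = 309; total kept: 11 × 45 − 309 = 186.
The group account pays out 2.4 × 309 = 741.60 in aggregate.
Group total = 186 + 741.60 = 927.60.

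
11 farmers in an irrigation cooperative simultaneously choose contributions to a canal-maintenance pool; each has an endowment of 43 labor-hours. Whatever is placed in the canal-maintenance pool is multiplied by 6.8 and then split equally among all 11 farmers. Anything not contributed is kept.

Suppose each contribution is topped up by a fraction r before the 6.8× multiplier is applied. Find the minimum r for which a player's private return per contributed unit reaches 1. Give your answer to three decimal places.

0.618

With matching at rate r, one contributed unit becomes (1 + r) in the canal-maintenance pool and returns 6.8 × (1 + r) / 11 to the contributor.
Setting this equal to 1: 1 + r = 11/6.8 = 1.6176.
So the minimum matching rate is r = 1.6176 − 1 = 0.618.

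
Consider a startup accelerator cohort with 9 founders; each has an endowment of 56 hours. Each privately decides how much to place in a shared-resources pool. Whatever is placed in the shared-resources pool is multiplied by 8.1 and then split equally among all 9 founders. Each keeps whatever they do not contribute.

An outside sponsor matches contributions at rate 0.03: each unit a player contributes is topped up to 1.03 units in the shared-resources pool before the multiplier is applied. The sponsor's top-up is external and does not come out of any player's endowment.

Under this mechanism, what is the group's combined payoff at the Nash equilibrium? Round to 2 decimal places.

The effective private return is 8.1 × 1.03 / 9 = 0.9270, which is still under 1, so the mechanism doesn't change anyone's dominant strategy: zero contribution.
Everyone keeps their endowment and the group total is 9 × 56 = 504.

504.00 hours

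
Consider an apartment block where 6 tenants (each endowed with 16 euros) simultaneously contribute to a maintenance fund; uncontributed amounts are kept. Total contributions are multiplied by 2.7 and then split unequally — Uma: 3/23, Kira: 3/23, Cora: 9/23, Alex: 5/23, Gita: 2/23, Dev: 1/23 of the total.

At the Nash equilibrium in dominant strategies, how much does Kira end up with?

21.63 euros

Each unit j contributes comes back to j as 2.7 × (j's share), so j prefers to contribute only if that share exceeds 1/2.7 = 0.3704; otherwise keeping the unit dominates.
Cora alone (share 9/23) is above the threshold, contributing 16; the remaining 5 contribute 0. Total contributed: 16.
Kira keeps 16 and receives 2.7 × 16 × 3/23 = 5.63 from the maintenance fund, for a payoff of 21.63.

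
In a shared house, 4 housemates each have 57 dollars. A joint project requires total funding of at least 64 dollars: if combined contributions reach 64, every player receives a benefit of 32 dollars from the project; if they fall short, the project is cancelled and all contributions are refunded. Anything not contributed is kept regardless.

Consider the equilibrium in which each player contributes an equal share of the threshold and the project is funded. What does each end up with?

73 dollars

Equal share of the threshold: 64/4 = 16.
At this profile no one gains by cutting their contribution: any cut drops the total below 64, the project is cancelled, contributions are refunded, and the deviator ends with 57, which is less than 57 − 16 + 32 = 73. Contributing more than 16 just wastes the excess. So contributing exactly 16 is a best response.
Each player's payoff: 57 − 16 + 32 = 73.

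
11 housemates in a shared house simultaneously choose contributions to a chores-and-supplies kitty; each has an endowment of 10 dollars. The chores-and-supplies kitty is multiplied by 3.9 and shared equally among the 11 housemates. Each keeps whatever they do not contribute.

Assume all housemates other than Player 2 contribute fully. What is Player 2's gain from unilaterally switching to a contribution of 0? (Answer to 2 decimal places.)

Switching from a contribution of 10 to 0 lets Player 2 keep an extra 10 dollars, but lowers the chores-and-supplies kitty by 10, which costs Player 2 their own share of that drop: 3.9/11 × 10 = 3.55.
Net gain = 10 − 3.55 = 6.45. The private return per contributed unit (0.3545) is below 1, so free-riding is indeed the best response regardless of what the others do.

6.45 dollars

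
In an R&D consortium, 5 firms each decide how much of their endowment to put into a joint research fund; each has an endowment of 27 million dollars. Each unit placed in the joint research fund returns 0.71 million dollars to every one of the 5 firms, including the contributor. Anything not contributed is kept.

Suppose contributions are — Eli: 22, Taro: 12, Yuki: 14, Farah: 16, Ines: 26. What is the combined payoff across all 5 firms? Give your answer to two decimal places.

364.50 million dollars

Total contributed: 22 + 12 + 14 + 16 + 26 = 90; total kept: 5 × 27 − 90 = 45.
The joint research fund pays out 0.71 × 5 × 90 = 319.50 in aggregate.
Group total = 45 + 319.50 = 364.50.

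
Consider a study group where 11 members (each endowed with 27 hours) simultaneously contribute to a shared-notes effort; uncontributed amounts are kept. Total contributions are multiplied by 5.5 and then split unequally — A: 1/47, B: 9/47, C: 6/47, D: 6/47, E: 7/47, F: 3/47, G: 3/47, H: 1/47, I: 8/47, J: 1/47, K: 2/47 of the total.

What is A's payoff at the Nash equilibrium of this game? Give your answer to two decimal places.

30.16 hours

Each unit j contributes comes back to j as 5.5 × (j's share), so j prefers to contribute only if that share exceeds 1/5.5 = 0.1818; otherwise keeping the unit dominates.
The only share above 0.1818 is B's 9/47, contributing 27; the remaining 10 contribute 0. Total contributed: 27.
A keeps 27 and receives 5.5 × 27 × 1/47 = 3.16 from the shared-notes effort, for a payoff of 30.16.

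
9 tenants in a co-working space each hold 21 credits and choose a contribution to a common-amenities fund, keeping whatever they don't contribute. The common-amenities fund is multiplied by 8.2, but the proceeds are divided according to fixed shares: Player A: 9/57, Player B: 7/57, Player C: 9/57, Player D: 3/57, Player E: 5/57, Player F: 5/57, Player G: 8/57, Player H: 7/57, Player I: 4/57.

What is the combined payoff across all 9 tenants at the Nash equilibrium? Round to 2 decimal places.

945.00 credits

Each unit j contributes comes back to j as 8.2 × (j's share), so j prefers to contribute only if that share exceeds 1/8.2 = 0.1220; otherwise keeping the unit dominates.
The shares above 0.1220 belong to Player A, Player B, Player C, Player G and Player H, contributing 21 each; the remaining 4 contribute 0. Total contributed: 105.
The common-amenities fund pays out 8.2 × 105 = 861.00 in total (split across the unequal shares, but the aggregate is all that matters for the group sum).
The 4 free-riders keep 21 each, adding 84. Group total = 84 + 861.00 = 945.00.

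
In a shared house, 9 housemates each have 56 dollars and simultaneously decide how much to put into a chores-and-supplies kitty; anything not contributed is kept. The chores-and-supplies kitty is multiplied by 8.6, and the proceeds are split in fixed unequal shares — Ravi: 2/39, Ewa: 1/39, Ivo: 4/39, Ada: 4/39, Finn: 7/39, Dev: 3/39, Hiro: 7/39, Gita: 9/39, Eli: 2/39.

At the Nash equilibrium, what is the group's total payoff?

Each unit j contributes comes back to j as 8.6 × (j's share), so j prefers to contribute only if that share exceeds 1/8.6 = 0.1163; otherwise keeping the unit dominates.
The shares above 0.1163 belong to Finn, Hiro and Gita, contributing 56 each; the remaining 6 contribute 0. Total contributed: 168.
The chores-and-supplies kitty pays out 8.6 × 168 = 1444.80 in total (split across the unequal shares, but the aggregate is all that matters for the group sum).
The 6 free-riders keep 56 each, adding 336. Group total = 336 + 1444.80 = 1780.80.

1780.80 dollars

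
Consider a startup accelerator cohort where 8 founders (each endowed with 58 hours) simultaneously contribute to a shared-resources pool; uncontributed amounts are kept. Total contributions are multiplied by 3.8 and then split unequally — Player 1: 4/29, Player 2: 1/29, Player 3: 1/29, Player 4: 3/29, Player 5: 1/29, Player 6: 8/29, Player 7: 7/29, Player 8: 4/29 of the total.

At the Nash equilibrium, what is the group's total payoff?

For player j, contributing a unit is worthwhile iff 3.8 × (j's share) ≥ 1, i.e. iff j's share is at least 0.2632.
Player 6 alone (share 8/29) is above the threshold, contributing 58; the remaining 7 contribute 0. Total contributed: 58.
The shared-resources pool pays out 3.8 × 58 = 220.40 in total (split across the unequal shares, but the aggregate is all that matters for the group sum).
The 7 free-riders keep 58 each, adding 406. Group total = 406 + 220.40 = 626.40.

626.40 hours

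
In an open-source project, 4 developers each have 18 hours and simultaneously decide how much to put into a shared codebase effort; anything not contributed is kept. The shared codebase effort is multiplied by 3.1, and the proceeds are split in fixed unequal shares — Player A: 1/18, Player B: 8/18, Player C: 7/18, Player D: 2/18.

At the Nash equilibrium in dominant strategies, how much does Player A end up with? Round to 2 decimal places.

24.20 hours

Player j's private return per contributed unit is 3.1 × (j's share). Contributing is weakly dominant for j when that share is at least 1/3.1 = 0.3226, and contributing 0 is dominant otherwise.
Player B and Player C are above the threshold, contributing 18 each; the remaining 2 contribute 0. Total contributed: 36.
Player A keeps 18 and receives 3.1 × 36 × 1/18 = 6.20 from the shared codebase effort, for a payoff of 24.20.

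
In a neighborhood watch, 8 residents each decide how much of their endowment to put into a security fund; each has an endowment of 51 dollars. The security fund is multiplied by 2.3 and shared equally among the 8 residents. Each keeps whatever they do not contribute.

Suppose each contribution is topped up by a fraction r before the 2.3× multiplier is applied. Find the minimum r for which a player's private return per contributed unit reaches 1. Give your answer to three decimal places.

With matching at rate r, one contributed unit becomes (1 + r) in the security fund and returns 2.3 × (1 + r) / 8 to the contributor.
Setting this equal to 1: 1 + r = 8/2.3 = 3.4783.
So the minimum matching rate is r = 3.4783 − 1 = 2.478.

2.478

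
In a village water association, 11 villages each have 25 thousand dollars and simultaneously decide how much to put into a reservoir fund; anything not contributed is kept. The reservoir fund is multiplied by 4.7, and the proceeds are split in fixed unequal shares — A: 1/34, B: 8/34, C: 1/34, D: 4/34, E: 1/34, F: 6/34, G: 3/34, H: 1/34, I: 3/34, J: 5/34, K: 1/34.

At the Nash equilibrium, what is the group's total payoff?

367.50 thousand dollars

For player j, contributing a unit is worthwhile iff 4.7 × (j's share) ≥ 1, i.e. iff j's share is at least 0.2128.
Only B (8/34) clears that bar, contributing 25; the remaining 10 contribute 0. Total contributed: 25.
The reservoir fund pays out 4.7 × 25 = 117.50 in total (split across the unequal shares, but the aggregate is all that matters for the group sum).
The 10 free-riders keep 25 each, adding 250. Group total = 250 + 117.50 = 367.50.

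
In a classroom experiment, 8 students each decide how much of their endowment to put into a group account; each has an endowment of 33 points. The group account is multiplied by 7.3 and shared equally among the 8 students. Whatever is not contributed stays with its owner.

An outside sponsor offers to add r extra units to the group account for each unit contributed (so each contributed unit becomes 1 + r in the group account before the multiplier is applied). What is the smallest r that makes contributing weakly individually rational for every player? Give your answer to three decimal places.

0.096

With matching at rate r, one contributed unit becomes (1 + r) in the group account and returns 7.3 × (1 + r) / 8 to the contributor.
Setting this equal to 1: 1 + r = 8/7.3 = 1.0959.
So the minimum matching rate is r = 1.0959 − 1 = 0.096.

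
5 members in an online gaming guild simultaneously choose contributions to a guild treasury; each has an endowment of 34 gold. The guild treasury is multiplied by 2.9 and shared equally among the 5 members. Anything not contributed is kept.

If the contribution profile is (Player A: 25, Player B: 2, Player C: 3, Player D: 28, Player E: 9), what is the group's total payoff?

Total contributed: 25 + 2 + 3 + 28 + 9 = 67; total kept: 5 × 34 − 67 = 103.
The guild treasury pays out 2.9 × 67 = 194.30 in aggregate.
Group total = 103 + 194.30 = 297.30.

297.30 gold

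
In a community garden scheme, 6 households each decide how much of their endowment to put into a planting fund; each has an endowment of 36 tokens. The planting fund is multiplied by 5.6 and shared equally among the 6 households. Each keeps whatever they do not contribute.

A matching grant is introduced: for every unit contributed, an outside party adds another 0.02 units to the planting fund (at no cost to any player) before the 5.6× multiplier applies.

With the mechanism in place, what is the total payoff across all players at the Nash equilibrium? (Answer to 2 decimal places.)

With the mechanism, a contributed unit returns 5.6 × 1.02 / 6 = 0.9520 per unit of net cost — still below 1 — so contributing 0 remains dominant for every player.
Everyone keeps their endowment and the group total is 6 × 36 = 216.

216.00 tokens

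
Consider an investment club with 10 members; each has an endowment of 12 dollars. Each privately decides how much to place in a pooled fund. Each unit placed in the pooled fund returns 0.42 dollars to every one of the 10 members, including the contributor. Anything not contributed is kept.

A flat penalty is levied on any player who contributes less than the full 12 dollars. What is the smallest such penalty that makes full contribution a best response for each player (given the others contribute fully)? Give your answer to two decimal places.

Given the others contribute fully, the best deviation is to contribute 0 (any partial contribution still incurs the fine and gives up units whose private return 0.42 is below 1).
Deviating from 12 to 0 saves 12 dollars but forfeits the deviator's share of the drop in the pooled fund: 0.42 × 12 = 5.04.
So the deviation gain is 12 − 5.04 = 6.96, and the fine must be at least 6.96 dollars to wipe it out.

6.96 dollars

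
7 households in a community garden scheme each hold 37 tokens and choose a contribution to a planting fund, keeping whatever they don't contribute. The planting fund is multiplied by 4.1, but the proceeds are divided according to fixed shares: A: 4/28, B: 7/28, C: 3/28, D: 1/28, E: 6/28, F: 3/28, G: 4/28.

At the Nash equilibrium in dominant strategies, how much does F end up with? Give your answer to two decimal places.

53.25 tokens

Each unit j contributes comes back to j as 4.1 × (j's share), so j prefers to contribute only if that share exceeds 1/4.1 = 0.2439; otherwise keeping the unit dominates.
The only share above 0.2439 is B's 7/28, contributing 37; the remaining 6 contribute 0. Total contributed: 37.
F keeps 37 and receives 4.1 × 37 × 3/28 = 16.25 from the planting fund, for a payoff of 53.25.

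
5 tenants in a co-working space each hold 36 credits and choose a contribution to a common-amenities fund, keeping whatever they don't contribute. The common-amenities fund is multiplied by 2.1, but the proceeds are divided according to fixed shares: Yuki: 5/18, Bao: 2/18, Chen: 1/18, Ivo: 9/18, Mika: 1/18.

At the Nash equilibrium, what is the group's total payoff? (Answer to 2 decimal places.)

219.60 credits

Each unit j contributes comes back to j as 2.1 × (j's share), so j prefers to contribute only if that share exceeds 1/2.1 = 0.4762; otherwise keeping the unit dominates.
Only Ivo (9/18) clears that bar, contributing 36; the remaining 4 contribute 0. Total contributed: 36.
The common-amenities fund pays out 2.1 × 36 = 75.60 in total (split across the unequal shares, but the aggregate is all that matters for the group sum).
The 4 free-riders keep 36 each, adding 144. Group total = 144 + 75.60 = 219.60.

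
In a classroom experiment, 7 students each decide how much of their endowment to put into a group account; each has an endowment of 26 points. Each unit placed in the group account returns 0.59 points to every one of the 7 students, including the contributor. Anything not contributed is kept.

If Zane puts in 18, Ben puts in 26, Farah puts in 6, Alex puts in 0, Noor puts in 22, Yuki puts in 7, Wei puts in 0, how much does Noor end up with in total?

50.61 points

Total contributed: 18 + 26 + 6 + 0 + 22 + 7 + 0 = 79.
Each receives 0.59 × 79 = 46.61 from the group account.
Noor keeps 26 − 22 = 4, so Noor's payoff is 4 + 46.61 = 50.61.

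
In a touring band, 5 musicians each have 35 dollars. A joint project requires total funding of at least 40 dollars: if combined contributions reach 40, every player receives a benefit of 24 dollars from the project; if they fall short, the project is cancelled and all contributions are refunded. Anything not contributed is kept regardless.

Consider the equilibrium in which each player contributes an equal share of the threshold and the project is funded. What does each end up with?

Equal share of the threshold: 40/5 = 8.
At this profile no one gains by cutting their contribution: any cut drops the total below 40, the project is cancelled, contributions are refunded, and the deviator ends with 35, which is less than 35 − 8 + 24 = 51. Contributing more than 8 just wastes the excess. So contributing exactly 8 is a best response.
Each player's payoff: 35 − 8 + 24 = 51.

51 dollars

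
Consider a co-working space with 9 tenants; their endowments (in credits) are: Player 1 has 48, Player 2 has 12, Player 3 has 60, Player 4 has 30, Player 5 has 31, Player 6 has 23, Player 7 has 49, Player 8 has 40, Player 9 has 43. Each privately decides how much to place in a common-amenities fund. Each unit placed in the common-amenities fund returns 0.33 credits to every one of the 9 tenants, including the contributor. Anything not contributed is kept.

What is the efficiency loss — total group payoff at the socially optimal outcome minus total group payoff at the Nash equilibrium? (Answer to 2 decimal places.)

The private return per contributed unit is 0.33 < 1 for everyone, so the Nash equilibrium is zero contribution and the group total is Σ E_j = 48 + 12 + 60 + 30 + 31 + 23 + 49 + 40 + 43 = 336.
Each contributed unit returns 2.970 to the group, so the social optimum is full contribution by everyone: group total = 2.970 × 336 = 997.92.
Efficiency loss = (2.970 − 1) × 336 = 661.92.

661.92 credits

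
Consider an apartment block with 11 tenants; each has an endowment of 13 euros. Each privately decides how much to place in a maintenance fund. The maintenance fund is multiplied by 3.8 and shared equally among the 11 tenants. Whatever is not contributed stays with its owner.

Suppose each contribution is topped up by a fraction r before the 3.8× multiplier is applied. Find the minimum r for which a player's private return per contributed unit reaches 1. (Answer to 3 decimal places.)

1.895

With matching at rate r, one contributed unit becomes (1 + r) in the maintenance fund and returns 3.8 × (1 + r) / 11 to the contributor.
Setting this equal to 1: 1 + r = 11/3.8 = 2.8947.
So the minimum matching rate is r = 2.8947 − 1 = 1.895.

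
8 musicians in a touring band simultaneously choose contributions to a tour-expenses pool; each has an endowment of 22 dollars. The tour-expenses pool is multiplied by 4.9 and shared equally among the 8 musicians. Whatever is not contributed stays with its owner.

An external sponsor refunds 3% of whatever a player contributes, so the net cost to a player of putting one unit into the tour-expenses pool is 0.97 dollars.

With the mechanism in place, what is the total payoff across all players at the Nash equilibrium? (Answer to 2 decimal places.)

176.00 dollars

Even with the mechanism, each unit contributed returns only (4.9/8) / 0.97 = 0.6314 per unit of net cost, so contributing nothing is still dominant.
Everyone keeps their endowment and the group total is 8 × 22 = 176.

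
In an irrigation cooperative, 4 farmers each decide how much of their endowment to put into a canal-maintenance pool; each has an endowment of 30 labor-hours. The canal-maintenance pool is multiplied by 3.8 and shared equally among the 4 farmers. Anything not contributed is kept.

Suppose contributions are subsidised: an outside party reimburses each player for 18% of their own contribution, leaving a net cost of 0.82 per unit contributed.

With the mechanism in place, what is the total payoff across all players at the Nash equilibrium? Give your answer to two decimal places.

With the mechanism, a contributed unit returns (3.8/4) / 0.82 = 1.1585 per unit of net cost to the contributor — now above 1 — so contributing fully is weakly dominant for every player.
So the Nash equilibrium is full contribution by all 4; the group earns 4 × (30 × 0.18 + 3.8 × 30) = 477.60.

477.60 labor-hours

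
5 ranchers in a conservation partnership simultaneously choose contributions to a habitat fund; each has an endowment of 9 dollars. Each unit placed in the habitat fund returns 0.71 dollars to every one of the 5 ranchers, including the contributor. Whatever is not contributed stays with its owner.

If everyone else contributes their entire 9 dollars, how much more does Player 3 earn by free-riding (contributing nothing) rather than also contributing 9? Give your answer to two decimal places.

Switching from a contribution of 9 to 0 lets Player 3 keep an extra 9 dollars, but lowers the habitat fund by 9, which costs Player 3 their own share of that drop: 0.71 × 9 = 6.39.
Net gain = 9 − 6.39 = 2.61. The private return per contributed unit (0.71) is below 1, so free-riding is indeed the best response regardless of what the others do.

2.61 dollars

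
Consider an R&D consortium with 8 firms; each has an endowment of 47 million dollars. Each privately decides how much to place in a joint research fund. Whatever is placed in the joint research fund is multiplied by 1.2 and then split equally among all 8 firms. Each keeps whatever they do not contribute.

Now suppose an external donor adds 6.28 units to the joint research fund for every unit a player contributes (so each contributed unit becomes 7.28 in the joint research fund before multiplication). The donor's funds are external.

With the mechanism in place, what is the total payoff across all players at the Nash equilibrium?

3284.74 million dollars

The effective private return per unit is now 1.2 × 7.28 / 8 = 1.0920 > 1, so every player's dominant strategy flips to full contribution.
So the Nash equilibrium is full contribution by all 8; the group earns 1.2 × 7.28 × 376 = 3284.74.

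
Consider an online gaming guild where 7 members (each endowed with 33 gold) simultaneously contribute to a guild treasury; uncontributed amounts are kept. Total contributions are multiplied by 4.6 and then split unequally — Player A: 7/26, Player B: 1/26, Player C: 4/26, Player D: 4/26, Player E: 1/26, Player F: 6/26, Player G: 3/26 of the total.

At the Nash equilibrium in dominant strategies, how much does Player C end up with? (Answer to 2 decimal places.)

Player j's private return per contributed unit is 4.6 × (j's share). Contributing is weakly dominant for j when that share is at least 1/4.6 = 0.2174, and contributing 0 is dominant otherwise.
Player A and Player F clear that bar, contributing 33 each; the remaining 5 contribute 0. Total contributed: 66.
Player C keeps 33 and receives 4.6 × 66 × 4/26 = 46.71 from the guild treasury, for a payoff of 79.71.

79.71 gold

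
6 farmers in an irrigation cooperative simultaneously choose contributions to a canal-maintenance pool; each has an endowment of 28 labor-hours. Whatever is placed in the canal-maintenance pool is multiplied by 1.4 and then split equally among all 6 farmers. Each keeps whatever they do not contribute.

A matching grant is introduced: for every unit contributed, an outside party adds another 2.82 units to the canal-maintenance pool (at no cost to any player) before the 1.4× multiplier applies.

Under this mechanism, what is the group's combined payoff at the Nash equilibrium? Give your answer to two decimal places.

168.00 labor-hours

With the mechanism, a contributed unit returns 1.4 × 3.82 / 6 = 0.8913 per unit of net cost — still below 1 — so contributing 0 remains dominant for every player.
At the Nash equilibrium no one contributes; group total payoff = 6 × 28 = 168.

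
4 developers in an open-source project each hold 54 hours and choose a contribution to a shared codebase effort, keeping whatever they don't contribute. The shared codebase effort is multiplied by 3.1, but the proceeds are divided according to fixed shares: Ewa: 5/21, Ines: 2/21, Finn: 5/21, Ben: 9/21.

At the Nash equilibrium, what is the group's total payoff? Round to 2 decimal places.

329.40 hours

For player j, contributing a unit is worthwhile iff 3.1 × (j's share) ≥ 1, i.e. iff j's share is at least 0.3226.
The only share above 0.3226 is Ben's 9/21, contributing 54; the remaining 3 contribute 0. Total contributed: 54.
The shared codebase effort pays out 3.1 × 54 = 167.40 in total (split across the unequal shares, but the aggregate is all that matters for the group sum).
The 3 free-riders keep 54 each, adding 162. Group total = 162 + 167.40 = 329.40.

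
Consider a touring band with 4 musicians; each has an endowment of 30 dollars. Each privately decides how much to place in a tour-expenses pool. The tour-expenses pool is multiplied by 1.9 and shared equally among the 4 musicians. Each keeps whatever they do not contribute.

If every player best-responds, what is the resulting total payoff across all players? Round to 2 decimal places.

120.00 dollars

Each contributed unit returns 1.9/4 = 0.4750 to its contributor — below 1 — so contributing 0 is dominant for every player. At the Nash equilibrium everyone keeps their 30, and the group total is 4 × 30 = 120.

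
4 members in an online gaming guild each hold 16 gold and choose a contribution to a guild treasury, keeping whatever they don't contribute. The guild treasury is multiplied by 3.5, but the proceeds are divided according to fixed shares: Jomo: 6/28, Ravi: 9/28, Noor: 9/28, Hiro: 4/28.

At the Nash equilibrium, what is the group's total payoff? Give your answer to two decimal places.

144.00 gold

For player j, contributing a unit is worthwhile iff 3.5 × (j's share) ≥ 1, i.e. iff j's share is at least 0.2857.
Ravi and Noor are above the threshold, contributing 16 each; the remaining 2 contribute 0. Total contributed: 32.
The guild treasury pays out 3.5 × 32 = 112.00 in total (split across the unequal shares, but the aggregate is all that matters for the group sum).
The 2 free-riders keep 16 each, adding 32. Group total = 32 + 112.00 = 144.00.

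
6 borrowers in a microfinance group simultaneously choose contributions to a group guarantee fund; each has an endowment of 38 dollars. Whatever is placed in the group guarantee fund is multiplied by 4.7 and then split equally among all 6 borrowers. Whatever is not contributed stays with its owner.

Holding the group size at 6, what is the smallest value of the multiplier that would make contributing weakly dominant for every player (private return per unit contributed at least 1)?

6

A contributed unit returns (multiplier)/6 to its contributor.
This reaches 1 exactly when the multiplier is 6.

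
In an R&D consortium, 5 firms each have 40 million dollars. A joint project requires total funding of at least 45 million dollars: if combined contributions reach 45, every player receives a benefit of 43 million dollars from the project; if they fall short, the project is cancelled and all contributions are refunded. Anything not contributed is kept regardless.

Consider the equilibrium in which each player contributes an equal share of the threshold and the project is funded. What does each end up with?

Equal share of the threshold: 45/5 = 9.
At this profile no one gains by cutting their contribution: any cut drops the total below 45, the project is cancelled, contributions are refunded, and the deviator ends with 40, which is less than 40 − 9 + 43 = 74. Contributing more than 9 just wastes the excess. So contributing exactly 9 is a best response.
Each player's payoff: 40 − 9 + 43 = 74.

74 million dollars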